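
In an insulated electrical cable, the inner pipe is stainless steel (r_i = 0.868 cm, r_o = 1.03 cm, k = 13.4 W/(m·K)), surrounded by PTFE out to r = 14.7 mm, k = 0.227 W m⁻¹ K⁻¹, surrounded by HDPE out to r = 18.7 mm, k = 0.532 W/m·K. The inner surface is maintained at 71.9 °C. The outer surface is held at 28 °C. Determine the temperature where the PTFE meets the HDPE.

Treat each layer as a resistance in series:
  R'_stainless steel = ln(0.0103/0.00868)/(2πk) = 0.1711/(2π·13.4) = 0.002032 m·K/W
  R'_PTFE = ln(0.0147/0.0103)/(2πk) = 0.3557/(2π·0.227) = 0.2494 m·K/W
  R'_HDPE = ln(0.0187/0.0147)/(2πk) = 0.2407/(2π·0.532) = 0.07200 m·K/W
ΣR = 0.002032 + 0.2494 + 0.07200 = 0.3234 m·K/W
Q' = ΔT/ΣR = (71.9 °C − 28 °C)/0.3234 = 135.7 W/m
From the inner boundary to the PTFE/HDPE interface, ΣR_partial = 0.2514 m·K/W.
T_interface = T_in − Q'·ΣR_partial = 71.9 °C − (135.7)(0.2514) = 37.8 °C

T = 37.8 °C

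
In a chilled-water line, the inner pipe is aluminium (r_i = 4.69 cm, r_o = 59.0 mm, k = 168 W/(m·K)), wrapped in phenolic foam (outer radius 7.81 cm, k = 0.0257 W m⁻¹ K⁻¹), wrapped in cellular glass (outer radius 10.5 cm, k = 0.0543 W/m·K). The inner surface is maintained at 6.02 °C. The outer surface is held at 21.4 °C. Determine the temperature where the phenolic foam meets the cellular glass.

Resistance network (inner→outer):
  R'_aluminium = ln(0.0590/0.0469)/(2πk) = 0.2295/(2π·168) = 2.174×10^-4 m·K/W
  R'_phenolic foam = ln(0.0781/0.0590)/(2πk) = 0.2805/(2π·0.0257) = 1.737 m·K/W
  R'_cellular glass = ln(0.105/0.0781)/(2πk) = 0.2960/(2π·0.0543) = 0.8675 m·K/W
ΣR = 2.174×10^-4 + 1.737 + 0.8675 = 2.605 m·K/W
Q' = ΔT/ΣR = (6.02 °C − 21.4 °C)/2.605 = -5.904 W/m
From the inner boundary to the phenolic foam/cellular glass interface, ΣR_partial = 1.737 m·K/W.
T_interface = T_in − Q'·ΣR_partial = 6.02 °C − (-5.904)(1.737) = 16.3 °C

T = 16.3 °C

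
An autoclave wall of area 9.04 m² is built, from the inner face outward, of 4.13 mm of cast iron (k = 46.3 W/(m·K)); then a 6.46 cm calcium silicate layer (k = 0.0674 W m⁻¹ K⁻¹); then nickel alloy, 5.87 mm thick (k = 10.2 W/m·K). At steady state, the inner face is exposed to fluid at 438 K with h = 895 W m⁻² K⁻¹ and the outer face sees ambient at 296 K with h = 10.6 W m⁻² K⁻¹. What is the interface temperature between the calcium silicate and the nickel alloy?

T = 308.8 K

Series thermal resistances, inner to outer:
  R_conv,in = 1/(hA) = 1/(895·9.04) = 1.236×10^-4 K/W
  R_cast iron = L/(kA) = 0.00413/(46.3·9.04) = 9.867×10^-6 K/W
  R_calcium silicate = L/(kA) = 0.0646/(0.0674·9.04) = 0.1060 K/W
  R_nickel alloy = L/(kA) = 0.00587/(10.2·9.04) = 6.366×10^-5 K/W
  R_conv,out = 1/(hA) = 1/(10.6·9.04) = 0.01044 K/W
ΣR = 1.236×10^-4 + 9.867×10^-6 + 0.1060 + 6.366×10^-5 + 0.01044 = 0.1166 K/W
Q = ΔT/ΣR = (438 K − 296 K)/0.1166 = 1218 W
From the inner boundary to the calcium silicate/nickel alloy interface, ΣR_partial = 0.1061 K/W.
T_interface = T_in − Q·ΣR_partial = 438 K − (1218)(0.1061) = 308.8 K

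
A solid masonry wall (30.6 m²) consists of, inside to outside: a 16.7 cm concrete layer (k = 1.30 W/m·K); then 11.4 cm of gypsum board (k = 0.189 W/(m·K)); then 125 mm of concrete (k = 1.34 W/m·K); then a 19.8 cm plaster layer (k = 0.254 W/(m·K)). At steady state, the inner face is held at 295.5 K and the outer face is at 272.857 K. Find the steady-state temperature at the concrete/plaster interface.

T = 283.9 K

Resistance network (inner→outer):
  R_concrete = L/(kA) = 0.167/(1.30·30.6) = 0.004198 K/W
  R_gypsum board = L/(kA) = 0.114/(0.189·30.6) = 0.01971 K/W
  R_concrete = L/(kA) = 0.125/(1.34·30.6) = 0.003048 K/W
  R_plaster = L/(kA) = 0.198/(0.254·30.6) = 0.02547 K/W
ΣR = 0.004198 + 0.01971 + 0.003048 + 0.02547 = 0.05243 K/W
Q = ΔT/ΣR = (295.5 K − 272.857 K)/0.05243 = 431.9 W
From the inner boundary to the concrete/plaster interface, ΣR_partial = 0.02696 K/W.
T_interface = T_in − Q·ΣR_partial = 295.5 K − (431.9)(0.02696) = 283.9 K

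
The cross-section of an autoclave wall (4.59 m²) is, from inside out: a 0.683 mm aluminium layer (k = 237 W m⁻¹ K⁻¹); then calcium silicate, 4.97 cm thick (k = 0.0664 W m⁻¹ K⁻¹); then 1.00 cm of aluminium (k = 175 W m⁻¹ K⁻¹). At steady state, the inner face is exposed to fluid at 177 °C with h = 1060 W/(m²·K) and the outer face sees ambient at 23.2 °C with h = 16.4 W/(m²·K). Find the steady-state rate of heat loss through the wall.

Q = 871 W

Series thermal resistances, inner to outer:
  R_conv,in = 1/(hA) = 1/(1060·4.59) = 2.055×10^-4 K/W
  R_aluminium = L/(kA) = 6.83×10^-4/(237·4.59) = 6.279×10^-7 K/W
  R_calcium silicate = L/(kA) = 0.0497/(0.0664·4.59) = 0.1631 K/W
  R_aluminium = L/(kA) = 0.0100/(175·4.59) = 1.245×10^-5 K/W
  R_conv,out = 1/(hA) = 1/(16.4·4.59) = 0.01328 K/W
ΣR = 2.055×10^-4 + 6.279×10^-7 + 0.1631 + 1.245×10^-5 + 0.01328 = 0.1766 K/W
Q = ΔT/ΣR = (177 °C − 23.2 °C)/0.1766 = 871 W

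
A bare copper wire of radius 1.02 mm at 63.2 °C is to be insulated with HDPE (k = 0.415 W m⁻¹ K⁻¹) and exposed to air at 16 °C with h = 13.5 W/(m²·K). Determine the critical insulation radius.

r_cr = 3.07 cm

For a cylinder, r_cr = k_ins/h = 0.415/13.5 = 0.0307 m = 3.07 cm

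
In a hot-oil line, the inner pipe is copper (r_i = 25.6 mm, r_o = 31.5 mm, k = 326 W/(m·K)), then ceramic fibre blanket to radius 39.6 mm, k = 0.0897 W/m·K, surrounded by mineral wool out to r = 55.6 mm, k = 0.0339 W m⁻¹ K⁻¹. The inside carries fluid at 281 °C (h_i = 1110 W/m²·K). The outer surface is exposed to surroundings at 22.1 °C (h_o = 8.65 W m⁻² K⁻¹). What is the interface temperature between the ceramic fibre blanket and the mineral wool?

Treat each layer as a resistance in series:
  R'_conv,in = 1/(2πr h) = 1/(2π·0.0256·1110) = 0.005601 m·K/W
  R'_copper = ln(0.0315/0.0256)/(2πk) = 0.2074/(2π·326) = 1.013×10^-4 m·K/W
  R'_ceramic fibre blanket = ln(0.0396/0.0315)/(2πk) = 0.2288/(2π·0.0897) = 0.4060 m·K/W
  R'_mineral wool = ln(0.0556/0.0396)/(2πk) = 0.3394/(2π·0.0339) = 1.593 m·K/W
  R'_conv,out = 1/(2πr h) = 1/(2π·0.0556·8.65) = 0.3309 m·K/W
ΣR = 0.005601 + 1.013×10^-4 + 0.4060 + 1.593 + 0.3309 = 2.336 m·K/W
Q' = ΔT/ΣR = (281 °C − 22.1 °C)/2.336 = 110.8 W/m
From the inner boundary to the ceramic fibre blanket/mineral wool interface, ΣR_partial = 0.4117 m·K/W.
T_interface = T_in − Q'·ΣR_partial = 281 °C − (110.8)(0.4117) = 235 °C

T = 235 °C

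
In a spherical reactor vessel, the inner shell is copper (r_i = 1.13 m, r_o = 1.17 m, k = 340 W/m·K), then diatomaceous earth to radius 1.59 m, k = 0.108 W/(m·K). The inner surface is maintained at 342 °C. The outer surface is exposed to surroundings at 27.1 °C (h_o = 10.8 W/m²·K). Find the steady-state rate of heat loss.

Q = 1860 W

Series thermal resistances, inner to outer:
  R_copper = (1/1.13 − 1/1.17)/(4πk) = 0.03025/(4π·340) = 7.081×10^-6 K/W
  R_diatomaceous earth = (1/1.17 − 1/1.59)/(4πk) = 0.2258/(4π·0.108) = 0.1664 K/W
  R_conv,out = 1/(4πr²h) = 1/(4π·1.59²·10.8) = 0.002915 K/W
ΣR = 7.081×10^-6 + 0.1664 + 0.002915 = 0.1693 K/W
Q = ΔT/ΣR = (342 °C − 27.1 °C)/0.1693 = 1860 W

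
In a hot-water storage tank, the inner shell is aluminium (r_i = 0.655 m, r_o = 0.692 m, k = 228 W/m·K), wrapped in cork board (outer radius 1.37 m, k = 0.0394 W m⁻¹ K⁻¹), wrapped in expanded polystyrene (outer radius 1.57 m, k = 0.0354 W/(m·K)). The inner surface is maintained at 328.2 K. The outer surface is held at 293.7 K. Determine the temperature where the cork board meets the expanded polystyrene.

Treat each layer as a resistance in series:
  R_aluminium = (1/0.655 − 1/0.692)/(4πk) = 0.08163/(4π·228) = 2.849×10^-5 K/W
  R_cork board = (1/0.692 − 1/1.37)/(4πk) = 0.7152/(4π·0.0394) = 1.444 K/W
  R_expanded polystyrene = (1/1.37 − 1/1.57)/(4πk) = 0.09298/(4π·0.0354) = 0.2090 K/W
ΣR = 2.849×10^-5 + 1.444 + 0.2090 = 1.653 K/W
Q = ΔT/ΣR = (328.2 K − 293.7 K)/1.653 = 20.87 W
From the inner boundary to the cork board/expanded polystyrene interface, ΣR_partial = 1.444 K/W.
T_interface = T_in − Q·ΣR_partial = 328.2 K − (20.87)(1.444) = 298.1 K

T = 298.1 K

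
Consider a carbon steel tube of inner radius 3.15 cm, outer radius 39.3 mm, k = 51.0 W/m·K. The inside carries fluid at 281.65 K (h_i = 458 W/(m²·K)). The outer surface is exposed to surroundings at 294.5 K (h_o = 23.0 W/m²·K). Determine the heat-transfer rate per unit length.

Q' = 68.4 W/m

Series thermal resistances, inner to outer:
  R'_conv,in = 1/(2πr h) = 1/(2π·0.0315·458) = 0.01103 m·K/W
  R'_carbon steel = ln(0.0393/0.0315)/(2πk) = 0.2212/(2π·51.0) = 6.904×10^-4 m·K/W
  R'_conv,out = 1/(2πr h) = 1/(2π·0.0393·23.0) = 0.1761 m·K/W
ΣR = 0.01103 + 6.904×10^-4 + 0.1761 = 0.1878 m·K/W
Q' = ΔT/ΣR = (281.65 K − 294.5 K)/0.1878 = -68.4 W/m
(Negative Q' ⇒ heat flows inward; heat gain = 68.4 W/m.)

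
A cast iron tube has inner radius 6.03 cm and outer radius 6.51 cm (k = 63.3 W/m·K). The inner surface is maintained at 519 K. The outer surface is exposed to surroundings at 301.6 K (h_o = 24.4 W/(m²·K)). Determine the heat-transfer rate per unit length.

Resistance network (inner→outer):
  R'_cast iron = ln(0.0651/0.0603)/(2πk) = 0.07659/(2π·63.3) = 1.926×10^-4 m·K/W
  R'_conv,out = 1/(2πr h) = 1/(2π·0.0651·24.4) = 0.1002 m·K/W
ΣR = 1.926×10^-4 + 0.1002 = 0.1004 m·K/W
Q' = ΔT/ΣR = (519 K − 301.6 K)/0.1004 = 2170 W/m

Q' = 2.17 kW/m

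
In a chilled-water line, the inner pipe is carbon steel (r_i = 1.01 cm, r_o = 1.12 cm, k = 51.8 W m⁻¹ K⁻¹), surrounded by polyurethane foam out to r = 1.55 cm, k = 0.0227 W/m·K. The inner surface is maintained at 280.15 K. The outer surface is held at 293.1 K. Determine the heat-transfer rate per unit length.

Q' = 5.68 W/m

Treat each layer as a resistance in series:
  R'_carbon steel = ln(0.0112/0.0101)/(2πk) = 0.1034/(2π·51.8) = 3.176×10^-4 m·K/W
  R'_polyurethane foam = ln(0.0155/0.0112)/(2πk) = 0.3249/(2π·0.0227) = 2.278 m·K/W
ΣR = 3.176×10^-4 + 2.278 = 2.278 m·K/W
Q' = ΔT/ΣR = (280.15 K − 293.1 K)/2.278 = -5.68 W/m
(Negative Q' ⇒ heat flows inward; heat gain = 5.68 W/m.)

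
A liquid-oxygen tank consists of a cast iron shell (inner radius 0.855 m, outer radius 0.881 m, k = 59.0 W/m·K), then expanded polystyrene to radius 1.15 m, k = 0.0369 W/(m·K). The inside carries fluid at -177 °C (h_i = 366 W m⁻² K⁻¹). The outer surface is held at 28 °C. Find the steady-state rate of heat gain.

Q = 358 W

Treat each layer as a resistance in series:
  R_conv,in = 1/(4πr²h) = 1/(4π·0.855²·366) = 2.974×10^-4 K/W
  R_cast iron = (1/0.855 − 1/0.881)/(4πk) = 0.03452/(4π·59.0) = 4.656×10^-5 K/W
  R_expanded polystyrene = (1/0.881 − 1/1.15)/(4πk) = 0.2655/(4π·0.0369) = 0.5726 K/W
ΣR = 2.974×10^-4 + 4.656×10^-5 + 0.5726 = 0.5729 K/W
Q = ΔT/ΣR = (-177 °C − 28 °C)/0.5729 = -358 W
(Negative Q ⇒ heat flows inward; heat gain = 358 W.)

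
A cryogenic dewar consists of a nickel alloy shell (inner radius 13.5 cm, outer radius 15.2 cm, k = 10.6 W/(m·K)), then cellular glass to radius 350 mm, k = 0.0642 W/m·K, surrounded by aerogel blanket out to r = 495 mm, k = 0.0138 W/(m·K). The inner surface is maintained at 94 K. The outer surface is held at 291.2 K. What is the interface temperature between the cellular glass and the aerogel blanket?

T = 190.4 K

Resistance network (inner→outer):
  R_nickel alloy = (1/0.135 − 1/0.152)/(4πk) = 0.8285/(4π·10.6) = 0.006220 K/W
  R_cellular glass = (1/0.152 − 1/0.350)/(4πk) = 3.722/(4π·0.0642) = 4.613 K/W
  R_aerogel blanket = (1/0.350 − 1/0.495)/(4πk) = 0.8369/(4π·0.0138) = 4.826 K/W
ΣR = 0.006220 + 4.613 + 4.826 = 9.445 K/W
Q = ΔT/ΣR = (94 K − 291.2 K)/9.445 = -20.88 W
From the inner boundary to the cellular glass/aerogel blanket interface, ΣR_partial = 4.619 K/W.
T_interface = T_in − Q·ΣR_partial = 94 K − (-20.88)(4.619) = 190.4 K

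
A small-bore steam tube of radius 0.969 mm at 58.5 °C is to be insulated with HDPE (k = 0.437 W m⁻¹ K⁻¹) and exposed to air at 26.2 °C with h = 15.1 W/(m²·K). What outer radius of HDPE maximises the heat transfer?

For a cylinder, r_cr = k_ins/h = 0.437/15.1 = 0.0289 m = 2.89 cm

r_cr = 2.89 cm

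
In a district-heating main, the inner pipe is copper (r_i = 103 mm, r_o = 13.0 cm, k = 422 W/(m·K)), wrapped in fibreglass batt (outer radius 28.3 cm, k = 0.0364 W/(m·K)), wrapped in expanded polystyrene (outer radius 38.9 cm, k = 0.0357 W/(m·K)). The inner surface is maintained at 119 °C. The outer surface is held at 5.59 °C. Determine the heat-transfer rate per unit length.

Resistance network (inner→outer):
  R'_copper = ln(0.130/0.103)/(2πk) = 0.2328/(2π·422) = 8.780×10^-5 m·K/W
  R'_fibreglass batt = ln(0.283/0.130)/(2πk) = 0.7779/(2π·0.0364) = 3.401 m·K/W
  R'_expanded polystyrene = ln(0.389/0.283)/(2πk) = 0.3181/(2π·0.0357) = 1.418 m·K/W
ΣR = 8.780×10^-5 + 3.401 + 1.418 = 4.819 m·K/W
Q' = ΔT/ΣR = (119 °C − 5.59 °C)/4.819 = 23.5 W/m

Q' = 23.5 W/m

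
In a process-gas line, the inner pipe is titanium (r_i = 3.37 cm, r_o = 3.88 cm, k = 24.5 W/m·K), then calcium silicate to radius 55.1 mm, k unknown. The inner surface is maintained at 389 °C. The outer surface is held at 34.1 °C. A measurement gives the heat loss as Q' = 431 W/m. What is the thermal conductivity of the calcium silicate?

ΣR = ΔT/Q' = |389 − 34.1|/431 = 0.8234 m·K/W
Known resistances:
  R'_titanium = ln(0.0388/0.0337)/(2πk) = 0.1409/(2π·24.5) = 9.154×10^-4 m·K/W
R_calcium silicate = ΣR − ΣR_known = 0.8234 − 9.154×10^-4 = 0.8225 m·K/W
ln(r₂/r₁)/(2πk) = 0.8225 ⇒ k = 0.3507/(2π·0.8225) = 0.0679 W/m·K

k = 0.0679 W/m·K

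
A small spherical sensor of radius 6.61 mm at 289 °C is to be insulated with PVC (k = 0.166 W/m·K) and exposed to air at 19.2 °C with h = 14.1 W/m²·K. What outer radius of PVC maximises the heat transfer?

For a sphere, r_cr = 2k_ins/h = 2·0.166/14.1 = 0.0235 m = 2.35 cm

r_cr = 2.35 cm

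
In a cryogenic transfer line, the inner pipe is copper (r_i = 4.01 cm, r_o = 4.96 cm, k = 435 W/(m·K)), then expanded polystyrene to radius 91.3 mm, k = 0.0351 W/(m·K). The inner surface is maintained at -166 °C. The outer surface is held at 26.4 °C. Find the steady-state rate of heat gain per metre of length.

Treat each layer as a resistance in series:
  R'_copper = ln(0.0496/0.0401)/(2πk) = 0.2126/(2π·435) = 7.779×10^-5 m·K/W
  R'_expanded polystyrene = ln(0.0913/0.0496)/(2πk) = 0.6102/(2π·0.0351) = 2.767 m·K/W
ΣR = 7.779×10^-5 + 2.767 = 2.767 m·K/W
Q' = ΔT/ΣR = (-166 °C − 26.4 °C)/2.767 = -69.5 W/m
(Negative Q' ⇒ heat flows inward; heat gain = 69.5 W/m.)

Q' = 69.5 W/m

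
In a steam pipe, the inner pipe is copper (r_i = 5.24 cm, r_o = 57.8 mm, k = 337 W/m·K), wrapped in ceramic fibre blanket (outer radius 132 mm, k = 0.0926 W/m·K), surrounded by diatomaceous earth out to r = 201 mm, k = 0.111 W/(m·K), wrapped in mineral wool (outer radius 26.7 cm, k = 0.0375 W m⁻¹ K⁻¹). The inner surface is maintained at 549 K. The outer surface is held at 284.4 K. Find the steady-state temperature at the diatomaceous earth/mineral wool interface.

T = 383 K

Treat each layer as a resistance in series:
  R'_copper = ln(0.0578/0.0524)/(2πk) = 0.09808/(2π·337) = 4.632×10^-5 m·K/W
  R'_ceramic fibre blanket = ln(0.132/0.0578)/(2πk) = 0.8258/(2π·0.0926) = 1.419 m·K/W
  R'_diatomaceous earth = ln(0.201/0.132)/(2πk) = 0.4205/(2π·0.111) = 0.6029 m·K/W
  R'_mineral wool = ln(0.267/0.201)/(2πk) = 0.2839/(2π·0.0375) = 1.205 m·K/W
ΣR = 4.632×10^-5 + 1.419 + 0.6029 + 1.205 = 3.227 m·K/W
Q' = ΔT/ΣR = (549 K − 284.4 K)/3.227 = 82.00 W/m
From the inner boundary to the diatomaceous earth/mineral wool interface, ΣR_partial = 2.022 m·K/W.
T_interface = T_in − Q'·ΣR_partial = 549 K − (82.00)(2.022) = 383 K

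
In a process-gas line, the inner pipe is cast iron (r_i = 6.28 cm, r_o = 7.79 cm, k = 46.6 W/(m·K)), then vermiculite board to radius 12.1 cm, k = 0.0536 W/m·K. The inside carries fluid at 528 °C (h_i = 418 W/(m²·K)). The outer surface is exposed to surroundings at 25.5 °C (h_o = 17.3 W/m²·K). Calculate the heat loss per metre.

Q' = 361 W/m

Resistance network (inner→outer):
  R'_conv,in = 1/(2πr h) = 1/(2π·0.0628·418) = 0.006063 m·K/W
  R'_cast iron = ln(0.0779/0.0628)/(2πk) = 0.2155/(2π·46.6) = 7.359×10^-4 m·K/W
  R'_vermiculite board = ln(0.121/0.0779)/(2πk) = 0.4404/(2π·0.0536) = 1.308 m·K/W
  R'_conv,out = 1/(2πr h) = 1/(2π·0.121·17.3) = 0.07603 m·K/W
ΣR = 0.006063 + 7.359×10^-4 + 1.308 + 0.07603 = 1.391 m·K/W
Q' = ΔT/ΣR = (528 °C − 25.5 °C)/1.391 = 361 W/m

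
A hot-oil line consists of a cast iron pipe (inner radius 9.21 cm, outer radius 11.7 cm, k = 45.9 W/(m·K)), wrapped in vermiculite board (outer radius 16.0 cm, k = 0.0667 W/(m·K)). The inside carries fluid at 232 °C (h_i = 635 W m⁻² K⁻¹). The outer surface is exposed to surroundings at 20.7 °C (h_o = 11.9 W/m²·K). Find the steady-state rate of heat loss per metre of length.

Resistance network (inner→outer):
  R'_conv,in = 1/(2πr h) = 1/(2π·0.0921·635) = 0.002721 m·K/W
  R'_cast iron = ln(0.117/0.0921)/(2πk) = 0.2393/(2π·45.9) = 8.298×10^-4 m·K/W
  R'_vermiculite board = ln(0.160/0.117)/(2πk) = 0.3130/(2π·0.0667) = 0.7469 m·K/W
  R'_conv,out = 1/(2πr h) = 1/(2π·0.160·11.9) = 0.08359 m·K/W
ΣR = 0.002721 + 8.298×10^-4 + 0.7469 + 0.08359 = 0.8340 m·K/W
Q' = ΔT/ΣR = (232 °C − 20.7 °C)/0.8340 = 253 W/m

Q' = 253 W/m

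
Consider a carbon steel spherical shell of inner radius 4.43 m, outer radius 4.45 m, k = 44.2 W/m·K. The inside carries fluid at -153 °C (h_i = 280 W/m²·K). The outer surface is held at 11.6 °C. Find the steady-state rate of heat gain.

Series thermal resistances, inner to outer:
  R_conv,in = 1/(4πr²h) = 1/(4π·4.43²·280) = 1.448×10^-5 K/W
  R_carbon steel = (1/4.43 − 1/4.45)/(4πk) = 0.001015/(4π·44.2) = 1.827×10^-6 K/W
ΣR = 1.448×10^-5 + 1.827×10^-6 = 1.631×10^-5 K/W
Q = ΔT/ΣR = (-153 °C − 11.6 °C)/1.631×10^-5 = -1.01×10^7 W
(Negative Q ⇒ heat flows inward; heat gain = 1.01×10^7 W.)

Q = 10100 kW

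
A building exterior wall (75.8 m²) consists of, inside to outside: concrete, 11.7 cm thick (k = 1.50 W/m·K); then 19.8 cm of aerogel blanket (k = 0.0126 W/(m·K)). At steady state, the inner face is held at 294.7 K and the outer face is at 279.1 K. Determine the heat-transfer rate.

Resistance network (inner→outer):
  R_concrete = L/(kA) = 0.117/(1.50·75.8) = 0.001029 K/W
  R_aerogel blanket = L/(kA) = 0.198/(0.0126·75.8) = 0.2073 K/W
ΣR = 0.001029 + 0.2073 = 0.2083 K/W
Q = ΔT/ΣR = (294.7 K − 279.1 K)/0.2083 = 74.9 W

Q = 74.9 W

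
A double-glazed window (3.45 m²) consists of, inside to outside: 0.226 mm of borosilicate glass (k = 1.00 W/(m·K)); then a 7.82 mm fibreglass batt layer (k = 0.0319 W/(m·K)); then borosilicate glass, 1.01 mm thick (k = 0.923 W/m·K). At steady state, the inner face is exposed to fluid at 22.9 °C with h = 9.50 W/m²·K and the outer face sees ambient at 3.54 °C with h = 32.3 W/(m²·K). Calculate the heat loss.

Treat each layer as a resistance in series:
  R_conv,in = 1/(hA) = 1/(9.50·3.45) = 0.03051 K/W
  R_borosilicate glass = L/(kA) = 2.26×10^-4/(1.00·3.45) = 6.551×10^-5 K/W
  R_fibreglass batt = L/(kA) = 0.00782/(0.0319·3.45) = 0.07106 K/W
  R_borosilicate glass = L/(kA) = 0.00101/(0.923·3.45) = 3.172×10^-4 K/W
  R_conv,out = 1/(hA) = 1/(32.3·3.45) = 0.008974 K/W
ΣR = 0.03051 + 6.551×10^-5 + 0.07106 + 3.172×10^-4 + 0.008974 = 0.1109 K/W
Q = ΔT/ΣR = (22.9 °C − 3.54 °C)/0.1109 = 175 W

Q = 175 W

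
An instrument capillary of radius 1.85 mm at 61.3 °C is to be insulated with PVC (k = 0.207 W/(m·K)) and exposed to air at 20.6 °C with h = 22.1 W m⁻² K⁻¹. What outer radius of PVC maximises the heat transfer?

For a cylinder, r_cr = k_ins/h = 0.207/22.1 = 0.00937 m = 0.937 cm

r_cr = 0.937 cm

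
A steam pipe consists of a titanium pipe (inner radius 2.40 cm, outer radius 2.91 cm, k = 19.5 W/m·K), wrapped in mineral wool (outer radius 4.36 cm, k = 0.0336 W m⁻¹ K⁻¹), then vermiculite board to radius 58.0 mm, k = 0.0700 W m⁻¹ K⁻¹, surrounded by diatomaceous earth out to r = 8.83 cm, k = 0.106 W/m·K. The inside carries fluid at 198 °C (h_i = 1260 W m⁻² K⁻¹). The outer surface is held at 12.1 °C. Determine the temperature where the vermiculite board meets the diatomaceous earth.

T = 48.7 °C

Resistance network (inner→outer):
  R'_conv,in = 1/(2πr h) = 1/(2π·0.0240·1260) = 0.005263 m·K/W
  R'_titanium = ln(0.0291/0.0240)/(2πk) = 0.1927/(2π·19.5) = 0.001573 m·K/W
  R'_mineral wool = ln(0.0436/0.0291)/(2πk) = 0.4043/(2π·0.0336) = 1.915 m·K/W
  R'_vermiculite board = ln(0.0580/0.0436)/(2πk) = 0.2854/(2π·0.0700) = 0.6489 m·K/W
  R'_diatomaceous earth = ln(0.0883/0.0580)/(2πk) = 0.4203/(2π·0.106) = 0.6311 m·K/W
ΣR = 0.005263 + 0.001573 + 1.915 + 0.6489 + 0.6311 = 3.202 m·K/W
Q' = ΔT/ΣR = (198 °C − 12.1 °C)/3.202 = 58.06 W/m
From the inner boundary to the vermiculite board/diatomaceous earth interface, ΣR_partial = 2.571 m·K/W.
T_interface = T_in − Q'·ΣR_partial = 198 °C − (58.06)(2.571) = 48.7 °C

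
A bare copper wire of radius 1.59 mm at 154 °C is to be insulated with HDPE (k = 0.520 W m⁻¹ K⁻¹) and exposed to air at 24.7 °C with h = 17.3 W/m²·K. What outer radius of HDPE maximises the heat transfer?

For a cylinder, r_cr = k_ins/h = 0.520/17.3 = 0.0301 m = 3.01 cm

r_cr = 3.01 cm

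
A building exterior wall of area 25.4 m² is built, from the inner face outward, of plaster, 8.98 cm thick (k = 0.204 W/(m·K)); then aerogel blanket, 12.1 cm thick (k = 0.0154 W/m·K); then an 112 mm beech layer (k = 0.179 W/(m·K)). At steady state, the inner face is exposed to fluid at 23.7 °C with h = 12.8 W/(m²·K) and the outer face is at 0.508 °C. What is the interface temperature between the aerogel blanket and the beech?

T = 2.12 °C

Treat each layer as a resistance in series:
  R_conv,in = 1/(hA) = 1/(12.8·25.4) = 0.003076 K/W
  R_plaster = L/(kA) = 0.0898/(0.204·25.4) = 0.01733 K/W
  R_aerogel blanket = L/(kA) = 0.121/(0.0154·25.4) = 0.3093 K/W
  R_beech = L/(kA) = 0.112/(0.179·25.4) = 0.02463 K/W
ΣR = 0.003076 + 0.01733 + 0.3093 + 0.02463 = 0.3543 K/W
Q = ΔT/ΣR = (23.7 °C − 0.508 °C)/0.3543 = 65.46 W
From the inner boundary to the aerogel blanket/beech interface, ΣR_partial = 0.3297 K/W.
T_interface = T_in − Q·ΣR_partial = 23.7 °C − (65.46)(0.3297) = 2.12 °C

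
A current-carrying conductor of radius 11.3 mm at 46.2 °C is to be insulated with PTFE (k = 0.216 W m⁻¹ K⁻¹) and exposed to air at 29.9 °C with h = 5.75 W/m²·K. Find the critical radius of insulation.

r_cr = 3.76 cm

For a cylinder, r_cr = k_ins/h = 0.216/5.75 = 0.0376 m = 3.76 cm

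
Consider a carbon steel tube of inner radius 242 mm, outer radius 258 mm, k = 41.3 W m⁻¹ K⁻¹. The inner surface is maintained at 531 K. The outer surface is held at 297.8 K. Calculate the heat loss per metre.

Q' = 9.45×10^5 W/m

Q' = 2πk·ΔT/ln(r₂/r₁) = 2π × 41.3 × 233.2 / ln(0.258/0.242) = 9.45×10^5 W/m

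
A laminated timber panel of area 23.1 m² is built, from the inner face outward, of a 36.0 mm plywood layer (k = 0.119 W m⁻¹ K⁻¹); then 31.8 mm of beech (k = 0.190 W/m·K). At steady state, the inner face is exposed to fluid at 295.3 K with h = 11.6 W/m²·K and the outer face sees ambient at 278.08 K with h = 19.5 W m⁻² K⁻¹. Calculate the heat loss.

Treat each layer as a resistance in series:
  R_conv,in = 1/(hA) = 1/(11.6·23.1) = 0.003732 K/W
  R_plywood = L/(kA) = 0.0360/(0.119·23.1) = 0.01310 K/W
  R_beech = L/(kA) = 0.0318/(0.190·23.1) = 0.007245 K/W
  R_conv,out = 1/(hA) = 1/(19.5·23.1) = 0.002220 K/W
ΣR = 0.003732 + 0.01310 + 0.007245 + 0.002220 = 0.02630 K/W
Q = ΔT/ΣR = (295.3 K − 278.08 K)/0.02630 = 655 W

Q = 655 W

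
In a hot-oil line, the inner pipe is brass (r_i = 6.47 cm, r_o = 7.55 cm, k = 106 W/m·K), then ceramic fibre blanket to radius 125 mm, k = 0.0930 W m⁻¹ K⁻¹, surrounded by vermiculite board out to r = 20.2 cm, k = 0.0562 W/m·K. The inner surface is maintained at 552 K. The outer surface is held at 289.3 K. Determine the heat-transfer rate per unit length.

Resistance network (inner→outer):
  R'_brass = ln(0.0755/0.0647)/(2πk) = 0.1544/(2π·106) = 2.318×10^-4 m·K/W
  R'_ceramic fibre blanket = ln(0.125/0.0755)/(2πk) = 0.5042/(2π·0.0930) = 0.8628 m·K/W
  R'_vermiculite board = ln(0.202/0.125)/(2πk) = 0.4800/(2π·0.0562) = 1.359 m·K/W
ΣR = 2.318×10^-4 + 0.8628 + 1.359 = 2.222 m·K/W
Q' = ΔT/ΣR = (552 K − 289.3 K)/2.222 = 118 W/m

Q' = 118 W/m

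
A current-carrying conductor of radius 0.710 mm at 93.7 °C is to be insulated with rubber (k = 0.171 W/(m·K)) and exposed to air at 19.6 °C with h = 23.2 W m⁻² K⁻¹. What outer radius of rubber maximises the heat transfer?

r_cr = 0.737 cm

For a cylinder, r_cr = k_ins/h = 0.171/23.2 = 0.00737 m = 0.737 cm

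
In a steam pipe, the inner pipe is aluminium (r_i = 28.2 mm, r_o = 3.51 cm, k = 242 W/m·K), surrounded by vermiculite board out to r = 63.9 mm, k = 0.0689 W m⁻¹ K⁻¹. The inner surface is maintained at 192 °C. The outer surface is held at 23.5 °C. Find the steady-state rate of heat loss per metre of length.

Q' = 122 W/m

Resistance network (inner→outer):
  R'_aluminium = ln(0.0351/0.0282)/(2πk) = 0.2189/(2π·242) = 1.439×10^-4 m·K/W
  R'_vermiculite board = ln(0.0639/0.0351)/(2πk) = 0.5991/(2π·0.0689) = 1.384 m·K/W
ΣR = 1.439×10^-4 + 1.384 = 1.384 m·K/W
Q' = ΔT/ΣR = (192 °C − 23.5 °C)/1.384 = 122 W/m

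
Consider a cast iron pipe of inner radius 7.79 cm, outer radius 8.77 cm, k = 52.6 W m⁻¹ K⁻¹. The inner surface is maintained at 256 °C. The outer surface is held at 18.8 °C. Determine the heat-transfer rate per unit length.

Q' = 662 kW/m

Q' = 2πk·ΔT/ln(r₂/r₁) = 2π × 52.6 × 237.2 / ln(0.0877/0.0779) = 6.62×10^5 W/m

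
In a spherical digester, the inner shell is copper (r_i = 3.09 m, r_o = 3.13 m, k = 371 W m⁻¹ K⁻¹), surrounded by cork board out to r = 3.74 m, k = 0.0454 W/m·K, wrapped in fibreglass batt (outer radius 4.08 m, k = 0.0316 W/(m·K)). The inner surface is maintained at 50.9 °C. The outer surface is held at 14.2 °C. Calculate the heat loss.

Treat each layer as a resistance in series:
  R_copper = (1/3.09 − 1/3.13)/(4πk) = 0.004136/(4π·371) = 8.871×10^-7 K/W
  R_cork board = (1/3.13 − 1/3.74)/(4πk) = 0.05211/(4π·0.0454) = 0.09134 K/W
  R_fibreglass batt = (1/3.74 − 1/4.08)/(4πk) = 0.02228/(4π·0.0316) = 0.05611 K/W
ΣR = 8.871×10^-7 + 0.09134 + 0.05611 = 0.1475 K/W
Q = ΔT/ΣR = (50.9 °C − 14.2 °C)/0.1475 = 249 W

Q = 249 W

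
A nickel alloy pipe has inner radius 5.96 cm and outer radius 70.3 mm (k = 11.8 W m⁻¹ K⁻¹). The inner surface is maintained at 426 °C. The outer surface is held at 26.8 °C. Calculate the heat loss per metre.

Q' = 2πk·ΔT/ln(r₂/r₁) = 2π × 11.8 × 399.2 / ln(0.0703/0.0596) = 1.79×10^5 W/m

Q' = 1.79×10^5 W/m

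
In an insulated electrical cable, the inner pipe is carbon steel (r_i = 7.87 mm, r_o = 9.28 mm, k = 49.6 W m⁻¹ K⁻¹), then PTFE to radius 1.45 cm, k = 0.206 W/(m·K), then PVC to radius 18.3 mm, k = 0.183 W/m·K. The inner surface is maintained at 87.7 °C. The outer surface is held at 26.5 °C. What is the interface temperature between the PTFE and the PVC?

T = 49.1 °C

Series thermal resistances, inner to outer:
  R'_carbon steel = ln(0.00928/0.00787)/(2πk) = 0.1648/(2π·49.6) = 5.288×10^-4 m·K/W
  R'_PTFE = ln(0.0145/0.00928)/(2πk) = 0.4463/(2π·0.206) = 0.3448 m·K/W
  R'_PVC = ln(0.0183/0.0145)/(2πk) = 0.2328/(2π·0.183) = 0.2024 m·K/W
ΣR = 5.288×10^-4 + 0.3448 + 0.2024 = 0.5477 m·K/W
Q' = ΔT/ΣR = (87.7 °C − 26.5 °C)/0.5477 = 111.7 W/m
From the inner boundary to the PTFE/PVC interface, ΣR_partial = 0.3453 m·K/W.
T_interface = T_in − Q'·ΣR_partial = 87.7 °C − (111.7)(0.3453) = 49.1 °C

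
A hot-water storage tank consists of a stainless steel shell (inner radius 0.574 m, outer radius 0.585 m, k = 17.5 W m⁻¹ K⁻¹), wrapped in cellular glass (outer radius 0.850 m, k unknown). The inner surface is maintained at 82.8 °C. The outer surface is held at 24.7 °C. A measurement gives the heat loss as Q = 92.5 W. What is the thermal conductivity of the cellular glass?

ΣR = ΔT/Q = |82.8 − 24.7|/92.5 = 0.6281 K/W
Known resistances:
  R_stainless steel = (1/0.574 − 1/0.585)/(4πk) = 0.03276/(4π·17.5) = 1.490×10^-4 K/W
R_cellular glass = ΣR − ΣR_known = 0.6281 − 1.490×10^-4 = 0.6280 K/W
(1/r₁−1/r₂)/(4πk) = 0.6280 ⇒ k = 0.5329/(4π·0.6280) = 0.0675 W/m·K

k = 0.0675 W/m·K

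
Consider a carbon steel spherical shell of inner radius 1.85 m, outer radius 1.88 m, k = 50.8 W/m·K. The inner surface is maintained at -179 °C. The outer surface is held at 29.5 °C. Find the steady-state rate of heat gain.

Q = 4πk·ΔT/(1/r₁ − 1/r₂) = 4π × 50.8 × 208.5 / (1/1.85 − 1/1.88) = 1.54×10^7 W

Q = 15400 kW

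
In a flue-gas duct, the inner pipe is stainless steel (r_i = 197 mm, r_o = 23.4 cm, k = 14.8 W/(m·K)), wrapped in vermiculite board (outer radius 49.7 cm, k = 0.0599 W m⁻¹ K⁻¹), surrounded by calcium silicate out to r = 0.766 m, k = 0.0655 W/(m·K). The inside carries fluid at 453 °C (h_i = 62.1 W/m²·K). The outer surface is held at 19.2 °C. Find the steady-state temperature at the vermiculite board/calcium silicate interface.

Treat each layer as a resistance in series:
  R'_conv,in = 1/(2πr h) = 1/(2π·0.197·62.1) = 0.01301 m·K/W
  R'_stainless steel = ln(0.234/0.197)/(2πk) = 0.1721/(2π·14.8) = 0.001851 m·K/W
  R'_vermiculite board = ln(0.497/0.234)/(2πk) = 0.7533/(2π·0.0599) = 2.001 m·K/W
  R'_calcium silicate = ln(0.766/0.497)/(2πk) = 0.4326/(2π·0.0655) = 1.051 m·K/W
ΣR = 0.01301 + 0.001851 + 2.001 + 1.051 = 3.067 m·K/W
Q' = ΔT/ΣR = (453 °C − 19.2 °C)/3.067 = 141.4 W/m
From the inner boundary to the vermiculite board/calcium silicate interface, ΣR_partial = 2.016 m·K/W.
T_interface = T_in − Q'·ΣR_partial = 453 °C − (141.4)(2.016) = 168 °C

T = 168 °C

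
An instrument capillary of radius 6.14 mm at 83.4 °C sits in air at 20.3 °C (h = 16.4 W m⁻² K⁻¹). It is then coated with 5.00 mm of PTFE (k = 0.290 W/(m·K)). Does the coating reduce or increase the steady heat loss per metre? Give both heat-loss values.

increases: 39.9 → 52.7 W/m

Critical radius for a cylinder: r_cr = k/h = 0.0177 m = 1.77 cm.
Outer radius after coating: r₂ = 0.00614 + 0.00500 = 0.01114 m.
Since r₁ < r_cr and r₂ ≤ r_cr, the coating moves toward the maximum at r_cr — heat loss rises.
Bare: R = 1/(2πr₁h) = 1.581 m·K/W; Q = 63.1/1.581 = 39.9 W/m.
Coated: R = R_cond + R_conv = 1.198 m·K/W; Q = 63.1/1.198 = 52.7 W/m.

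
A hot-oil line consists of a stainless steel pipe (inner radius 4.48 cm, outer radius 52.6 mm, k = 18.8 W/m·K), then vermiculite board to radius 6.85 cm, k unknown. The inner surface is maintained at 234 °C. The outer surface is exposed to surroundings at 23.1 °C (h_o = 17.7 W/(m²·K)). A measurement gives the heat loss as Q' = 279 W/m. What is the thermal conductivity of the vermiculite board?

k = 0.0674 W/m·K

ΣR = ΔT/Q' = |234 − 23.1|/279 = 0.7559 m·K/W
Known resistances:
  R'_stainless steel = ln(0.0526/0.0448)/(2πk) = 0.1605/(2π·18.8) = 0.001359 m·K/W
  R'_conv,out = 1/(2πr h) = 1/(2π·0.0685·17.7) = 0.1313 m·K/W
R_vermiculite board = ΣR − ΣR_known = 0.7559 − 0.1327 = 0.6232 m·K/W
ln(r₂/r₁)/(2πk) = 0.6232 ⇒ k = 0.2641/(2π·0.6232) = 0.0674 W/m·K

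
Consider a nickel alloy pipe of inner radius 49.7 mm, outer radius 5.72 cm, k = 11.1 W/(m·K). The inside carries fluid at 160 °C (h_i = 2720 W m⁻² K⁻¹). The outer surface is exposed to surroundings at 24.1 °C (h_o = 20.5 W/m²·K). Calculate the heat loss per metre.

Series thermal resistances, inner to outer:
  R'_conv,in = 1/(2πr h) = 1/(2π·0.0497·2720) = 0.001177 m·K/W
  R'_nickel alloy = ln(0.0572/0.0497)/(2πk) = 0.1405/(2π·11.1) = 0.002015 m·K/W
  R'_conv,out = 1/(2πr h) = 1/(2π·0.0572·20.5) = 0.1357 m·K/W
ΣR = 0.001177 + 0.002015 + 0.1357 = 0.1389 m·K/W
Q' = ΔT/ΣR = (160 °C − 24.1 °C)/0.1389 = 978 W/m

Q' = 978 W/m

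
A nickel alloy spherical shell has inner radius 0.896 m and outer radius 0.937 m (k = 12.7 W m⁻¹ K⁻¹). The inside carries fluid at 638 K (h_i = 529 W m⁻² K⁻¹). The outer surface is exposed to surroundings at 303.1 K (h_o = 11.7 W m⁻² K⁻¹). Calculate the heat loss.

Resistance network (inner→outer):
  R_conv,in = 1/(4πr²h) = 1/(4π·0.896²·529) = 1.874×10^-4 K/W
  R_nickel alloy = (1/0.896 − 1/0.937)/(4πk) = 0.04884/(4π·12.7) = 3.060×10^-4 K/W
  R_conv,out = 1/(4πr²h) = 1/(4π·0.937²·11.7) = 0.007747 K/W
ΣR = 1.874×10^-4 + 3.060×10^-4 + 0.007747 = 0.008240 K/W
Q = ΔT/ΣR = (638 K − 303.1 K)/0.008240 = 40600 W

Q = 40600 W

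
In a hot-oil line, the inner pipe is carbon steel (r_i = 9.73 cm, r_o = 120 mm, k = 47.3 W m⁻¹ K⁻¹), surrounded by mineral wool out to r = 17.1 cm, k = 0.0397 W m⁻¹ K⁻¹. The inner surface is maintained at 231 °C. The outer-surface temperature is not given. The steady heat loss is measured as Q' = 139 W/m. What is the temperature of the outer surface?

T_out = 33.5 °C

Sum the resistances:
  R'_carbon steel = ln(0.120/0.0973)/(2πk) = 0.2097/(2π·47.3) = 7.056×10^-4 m·K/W
  R'_mineral wool = ln(0.171/0.120)/(2πk) = 0.3542/(2π·0.0397) = 1.420 m·K/W
ΣR = 1.421 m·K/W
ΔT = Q'·ΣR = 139 × 1.421 = 197.5 K
Heat flows outward, so T_out = T_in − ΔT = 231 − 197.5 = 33.5 °C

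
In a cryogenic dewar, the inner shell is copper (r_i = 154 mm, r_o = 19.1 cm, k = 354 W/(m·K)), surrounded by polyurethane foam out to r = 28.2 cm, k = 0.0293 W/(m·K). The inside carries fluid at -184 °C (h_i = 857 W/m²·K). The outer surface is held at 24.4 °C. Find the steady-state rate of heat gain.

Treat each layer as a resistance in series:
  R_conv,in = 1/(4πr²h) = 1/(4π·0.154²·857) = 0.003915 K/W
  R_copper = (1/0.154 − 1/0.191)/(4πk) = 1.258/(4π·354) = 2.828×10^-4 K/W
  R_polyurethane foam = (1/0.191 − 1/0.282)/(4πk) = 1.690/(4π·0.0293) = 4.589 K/W
ΣR = 0.003915 + 2.828×10^-4 + 4.589 = 4.593 K/W
Q = ΔT/ΣR = (-184 °C − 24.4 °C)/4.593 = -45.4 W
(Negative Q ⇒ heat flows inward; heat gain = 45.4 W.)

Q = 45.4 W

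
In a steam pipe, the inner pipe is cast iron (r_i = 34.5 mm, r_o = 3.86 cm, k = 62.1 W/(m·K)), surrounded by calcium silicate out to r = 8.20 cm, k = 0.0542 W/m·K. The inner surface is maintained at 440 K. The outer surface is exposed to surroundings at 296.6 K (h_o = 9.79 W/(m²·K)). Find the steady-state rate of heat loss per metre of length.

Q' = 59.5 W/m

Series thermal resistances, inner to outer:
  R'_cast iron = ln(0.0386/0.0345)/(2πk) = 0.1123/(2π·62.1) = 2.878×10^-4 m·K/W
  R'_calcium silicate = ln(0.0820/0.0386)/(2πk) = 0.7535/(2π·0.0542) = 2.213 m·K/W
  R'_conv,out = 1/(2πr h) = 1/(2π·0.0820·9.79) = 0.1983 m·K/W
ΣR = 2.878×10^-4 + 2.213 + 0.1983 = 2.412 m·K/W
Q' = ΔT/ΣR = (440 K − 296.6 K)/2.412 = 59.5 W/m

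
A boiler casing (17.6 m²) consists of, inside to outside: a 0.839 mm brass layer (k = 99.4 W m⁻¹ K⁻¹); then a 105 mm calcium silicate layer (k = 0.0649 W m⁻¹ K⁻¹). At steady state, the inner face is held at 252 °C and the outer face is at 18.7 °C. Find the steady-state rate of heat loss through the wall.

Q = 2.54 kW

Resistance network (inner→outer):
  R_brass = L/(kA) = 8.39×10^-4/(99.4·17.6) = 4.796×10^-7 K/W
  R_calcium silicate = L/(kA) = 0.105/(0.0649·17.6) = 0.09192 K/W
ΣR = 4.796×10^-7 + 0.09192 = 0.09192 K/W
Q = ΔT/ΣR = (252 °C − 18.7 °C)/0.09192 = 2540 W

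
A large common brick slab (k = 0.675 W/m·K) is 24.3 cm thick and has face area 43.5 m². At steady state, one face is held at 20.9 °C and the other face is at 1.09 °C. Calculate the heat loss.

Q = kA·ΔT/L = 0.675 × 43.5 × |20.9 °C − 1.09 °C| / 0.243 = 2390 W

Q = 2.39 kW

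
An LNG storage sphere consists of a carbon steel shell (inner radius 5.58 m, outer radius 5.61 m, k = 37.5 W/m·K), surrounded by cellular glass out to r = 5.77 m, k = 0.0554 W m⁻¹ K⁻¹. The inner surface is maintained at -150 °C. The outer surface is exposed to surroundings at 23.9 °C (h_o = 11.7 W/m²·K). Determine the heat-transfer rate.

Series thermal resistances, inner to outer:
  R_carbon steel = (1/5.58 − 1/5.61)/(4πk) = 9.584×10^-4/(4π·37.5) = 2.034×10^-6 K/W
  R_cellular glass = (1/5.61 − 1/5.77)/(4πk) = 0.004943/(4π·0.0554) = 0.007100 K/W
  R_conv,out = 1/(4πr²h) = 1/(4π·5.77²·11.7) = 2.043×10^-4 K/W
ΣR = 2.034×10^-6 + 0.007100 + 2.043×10^-4 = 0.007306 K/W
Q = ΔT/ΣR = (-150 °C − 23.9 °C)/0.007306 = -23800 W
(Negative Q ⇒ heat flows inward; heat gain = 23800 W.)

Q = 23800 W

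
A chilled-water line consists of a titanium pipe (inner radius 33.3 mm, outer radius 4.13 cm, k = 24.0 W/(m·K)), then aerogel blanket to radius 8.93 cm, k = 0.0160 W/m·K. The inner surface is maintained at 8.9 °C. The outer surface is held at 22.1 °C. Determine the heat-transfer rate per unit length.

Series thermal resistances, inner to outer:
  R'_titanium = ln(0.0413/0.0333)/(2πk) = 0.2153/(2π·24.0) = 0.001428 m·K/W
  R'_aerogel blanket = ln(0.0893/0.0413)/(2πk) = 0.7711/(2π·0.0160) = 7.671 m·K/W
ΣR = 0.001428 + 7.671 = 7.672 m·K/W
Q' = ΔT/ΣR = (8.9 °C − 22.1 °C)/7.672 = -1.72 W/m
(Negative Q' ⇒ heat flows inward; heat gain = 1.72 W/m.)

Q' = 1.72 W/m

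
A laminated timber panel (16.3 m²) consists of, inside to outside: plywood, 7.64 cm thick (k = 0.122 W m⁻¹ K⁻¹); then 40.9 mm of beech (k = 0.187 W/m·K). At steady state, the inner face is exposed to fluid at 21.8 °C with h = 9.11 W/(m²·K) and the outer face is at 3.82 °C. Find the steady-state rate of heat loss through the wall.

Treat each layer as a resistance in series:
  R_conv,in = 1/(hA) = 1/(9.11·16.3) = 0.006734 K/W
  R_plywood = L/(kA) = 0.0764/(0.122·16.3) = 0.03842 K/W
  R_beech = L/(kA) = 0.0409/(0.187·16.3) = 0.01342 K/W
ΣR = 0.006734 + 0.03842 + 0.01342 = 0.05857 K/W
Q = ΔT/ΣR = (21.8 °C − 3.82 °C)/0.05857 = 307 W

Q = 307 W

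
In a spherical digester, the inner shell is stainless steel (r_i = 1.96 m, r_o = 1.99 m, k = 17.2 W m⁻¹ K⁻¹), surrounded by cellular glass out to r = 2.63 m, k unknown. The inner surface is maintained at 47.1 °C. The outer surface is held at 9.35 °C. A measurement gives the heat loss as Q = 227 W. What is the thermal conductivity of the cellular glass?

ΣR = ΔT/Q = |47.1 − 9.35|/227 = 0.1663 K/W
Known resistances:
  R_stainless steel = (1/1.96 − 1/1.99)/(4πk) = 0.007692/(4π·17.2) = 3.559×10^-5 K/W
R_cellular glass = ΣR − ΣR_known = 0.1663 − 3.559×10^-5 = 0.1663 K/W
(1/r₁−1/r₂)/(4πk) = 0.1663 ⇒ k = 0.1223/(4π·0.1663) = 0.0585 W/m·K

k = 0.0585 W/m·K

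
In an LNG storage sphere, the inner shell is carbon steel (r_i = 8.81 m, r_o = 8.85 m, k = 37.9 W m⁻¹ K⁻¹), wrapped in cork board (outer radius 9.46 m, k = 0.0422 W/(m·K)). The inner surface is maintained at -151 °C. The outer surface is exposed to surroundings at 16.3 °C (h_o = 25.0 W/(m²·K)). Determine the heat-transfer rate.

Q = 12.1 kW

Treat each layer as a resistance in series:
  R_carbon steel = (1/8.81 − 1/8.85)/(4πk) = 5.130×10^-4/(4π·37.9) = 1.077×10^-6 K/W
  R_cork board = (1/8.85 − 1/9.46)/(4πk) = 0.007286/(4π·0.0422) = 0.01374 K/W
  R_conv,out = 1/(4πr²h) = 1/(4π·9.46²·25.0) = 3.557×10^-5 K/W
ΣR = 1.077×10^-6 + 0.01374 + 3.557×10^-5 = 0.01378 K/W
Q = ΔT/ΣR = (-151 °C − 16.3 °C)/0.01378 = -12100 W
(Negative Q ⇒ heat flows inward; heat gain = 12100 W.)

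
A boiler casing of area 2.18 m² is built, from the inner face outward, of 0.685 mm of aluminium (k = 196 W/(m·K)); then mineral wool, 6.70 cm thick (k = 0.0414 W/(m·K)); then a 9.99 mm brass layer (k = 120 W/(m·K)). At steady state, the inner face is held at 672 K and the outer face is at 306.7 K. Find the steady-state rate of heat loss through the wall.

Q = 492 W

Series thermal resistances, inner to outer:
  R_aluminium = L/(kA) = 6.85×10^-4/(196·2.18) = 1.603×10^-6 K/W
  R_mineral wool = L/(kA) = 0.0670/(0.0414·2.18) = 0.7424 K/W
  R_brass = L/(kA) = 0.00999/(120·2.18) = 3.819×10^-5 K/W
ΣR = 1.603×10^-6 + 0.7424 + 3.819×10^-5 = 0.7424 K/W
Q = ΔT/ΣR = (672 K − 306.7 K)/0.7424 = 492 W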